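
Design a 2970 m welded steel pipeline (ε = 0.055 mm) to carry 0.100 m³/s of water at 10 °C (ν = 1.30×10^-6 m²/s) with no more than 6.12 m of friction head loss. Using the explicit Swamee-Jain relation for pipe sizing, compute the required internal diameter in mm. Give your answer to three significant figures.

Swamee-Jain (Type III): D = 0.66·[ε^1.25·(LQ²/(gh_f))^4.75 + ν·Q^9.4·(L/(gh_f))^5.2]^0.04
LQ²/(gh_f) = 0.4947; L/(gh_f) = 49.47
Term 1 = ε^1.25·(…)^4.75 = 1.67×10^-7; Term 2 = ν·Q^9.4·(…)^5.2 = 3.35×10^-7
D = 0.66·(1.67×10^-7 + 3.35×10^-7)^0.04 = 0.3695 m = 369 mm
Check: V = 0.933 m/s, Re = 2.65×10^5, f = 0.01613, h_f = 5.75 m ≈ 6.12 m ✓

D ≈ 369 mm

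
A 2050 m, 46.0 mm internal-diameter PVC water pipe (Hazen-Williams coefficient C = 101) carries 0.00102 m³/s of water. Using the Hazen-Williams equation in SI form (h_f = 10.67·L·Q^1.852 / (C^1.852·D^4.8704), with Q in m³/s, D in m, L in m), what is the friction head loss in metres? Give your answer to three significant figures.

h_f ≈ 39.9 m

h_f = 10.67·2050·0.00102^1.852 / (101^1.852·0.0460^4.8704) = 39.88 m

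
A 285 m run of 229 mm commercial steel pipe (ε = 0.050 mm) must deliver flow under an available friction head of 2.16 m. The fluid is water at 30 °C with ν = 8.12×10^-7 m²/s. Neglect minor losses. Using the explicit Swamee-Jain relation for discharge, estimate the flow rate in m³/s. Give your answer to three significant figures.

Swamee-Jain (Type II): Q = -0.965·√(gD⁵h_f/L)·ln[ε/(3.7D) + √(3.17ν²L/(gD³h_f))]
√(gD⁵h_f/L) = √(9.81·0.229⁵·2.16/285) = 0.006843
ε/(3.7D) = 5.90×10^-5; √(3.17ν²L/(gD³h_f)) = 4.84×10^-5
Q = -0.965·0.006843·ln(1.074×10^-4) = 0.06035 m³/s
Check: V = 1.47 m/s, Re = 4.13×10^5, f = 0.01594, h_f = 2.17 m ≈ 2.16 m ✓

Q ≈ 0.0603 m³/s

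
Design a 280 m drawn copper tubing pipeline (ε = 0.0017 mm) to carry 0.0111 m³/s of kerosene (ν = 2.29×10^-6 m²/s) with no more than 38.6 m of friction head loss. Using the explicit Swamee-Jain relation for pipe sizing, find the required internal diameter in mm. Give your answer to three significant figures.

Swamee-Jain (Type III): D = 0.66·[ε^1.25·(LQ²/(gh_f))^4.75 + ν·Q^9.4·(L/(gh_f))^5.2]^0.04
LQ²/(gh_f) = 9.111×10^-5; L/(gh_f) = 0.7394
Term 1 = ε^1.25·(…)^4.75 = 3.94×10^-27; Term 2 = ν·Q^9.4·(…)^5.2 = 2.01×10^-25
D = 0.66·(3.94×10^-27 + 2.01×10^-25)^0.04 = 0.06793 m = 67.9 mm
Check: V = 3.06 m/s, Re = 9.09×10^4, f = 0.01837, h_f = 36.2 m ≈ 38.6 m ✓

D ≈ 67.9 mm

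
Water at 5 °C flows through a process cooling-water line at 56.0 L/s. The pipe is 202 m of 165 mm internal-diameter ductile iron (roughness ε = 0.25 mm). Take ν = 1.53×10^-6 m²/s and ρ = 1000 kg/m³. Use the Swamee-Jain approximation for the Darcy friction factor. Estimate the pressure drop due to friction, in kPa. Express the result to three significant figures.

V = 4Q/(πD²) = 4·0.0560/(π·0.165²) = 2.619 m/s
Re = VD/ν = 2.619·0.165/1.53×10^-6 = 2.82×10^5 → turbulent
ε/D = 0.25/165 = 0.00152
Swamee-Jain: f = 0.02271
h_f = f(L/D)V²/(2g) = 0.02271·(202/0.165)·2.619²/(2·9.81) = 9.719 m
Δp = ρg·h_f = 1000·9.81·9.719 = 95.34 kPa

Δp ≈ 95.3 kPa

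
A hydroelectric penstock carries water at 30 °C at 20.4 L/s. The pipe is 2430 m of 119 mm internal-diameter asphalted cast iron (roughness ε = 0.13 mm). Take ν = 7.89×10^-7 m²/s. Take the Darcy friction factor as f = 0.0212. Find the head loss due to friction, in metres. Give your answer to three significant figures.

h_f ≈ 74.2 m

V = 4Q/(πD²) = 4·0.0204/(π·0.119²) = 1.834 m/s
h_f = f(L/D)V²/(2g) = 0.02120·(2430/0.119)·1.834²/(2·9.81) = 74.23 m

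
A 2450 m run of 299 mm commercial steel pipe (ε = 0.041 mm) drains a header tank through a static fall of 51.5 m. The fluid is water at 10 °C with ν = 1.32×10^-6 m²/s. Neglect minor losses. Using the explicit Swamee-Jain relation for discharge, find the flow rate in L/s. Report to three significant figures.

Swamee-Jain (Type II): Q = -0.965·√(gD⁵h_f/L)·ln[ε/(3.7D) + √(3.17ν²L/(gD³h_f))]
√(gD⁵h_f/L) = √(9.81·0.299⁵·51.5/2450) = 0.02220
ε/(3.7D) = 3.71×10^-5; √(3.17ν²L/(gD³h_f)) = 3.17×10^-5
Q = -0.965·0.02220·ln(6.872×10^-5) = 0.2053 m³/s
Check: V = 2.92 m/s, Re = 6.62×10^5, f = 0.01449, h_f = 51.8 m ≈ 51.5 m ✓

Q ≈ 205 L/s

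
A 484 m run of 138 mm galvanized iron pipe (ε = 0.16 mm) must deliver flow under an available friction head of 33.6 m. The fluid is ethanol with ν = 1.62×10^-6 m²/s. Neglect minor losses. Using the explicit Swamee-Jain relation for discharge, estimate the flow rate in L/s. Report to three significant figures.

Q ≈ 44.3 L/s

Swamee-Jain (Type II): Q = -0.965·√(gD⁵h_f/L)·ln[ε/(3.7D) + √(3.17ν²L/(gD³h_f))]
√(gD⁵h_f/L) = √(9.81·0.138⁵·33.6/484) = 0.005838
ε/(3.7D) = 3.13×10^-4; √(3.17ν²L/(gD³h_f)) = 6.82×10^-5
Q = -0.965·0.005838·ln(3.815×10^-4) = 0.04435 m³/s
Check: V = 2.96 m/s, Re = 2.53×10^5, f = 0.02154, h_f = 33.9 m ≈ 33.6 m ✓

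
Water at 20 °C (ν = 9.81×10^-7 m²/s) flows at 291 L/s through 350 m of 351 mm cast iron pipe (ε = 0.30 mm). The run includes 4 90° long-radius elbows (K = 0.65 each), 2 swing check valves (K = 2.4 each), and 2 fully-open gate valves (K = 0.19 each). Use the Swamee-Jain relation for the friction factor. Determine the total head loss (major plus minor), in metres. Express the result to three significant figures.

H_L ≈ 12.5 m

V = 4Q/(πD²) = 3.007 m/s; V²/2g = 0.4610 m
Re = 1.08×10^6, ε/D = 8.55×10^-4 → f = 0.01931 (Swamee-Jain)
Major: h_f = f(L/D)·V²/2g = 0.01931·997.2·0.4610 = 8.877 m
Minor: ΣK = 7.78; h_m = ΣK·V²/2g = 3.586 m
Total H_L = 8.877 + 3.586 = 12.46 m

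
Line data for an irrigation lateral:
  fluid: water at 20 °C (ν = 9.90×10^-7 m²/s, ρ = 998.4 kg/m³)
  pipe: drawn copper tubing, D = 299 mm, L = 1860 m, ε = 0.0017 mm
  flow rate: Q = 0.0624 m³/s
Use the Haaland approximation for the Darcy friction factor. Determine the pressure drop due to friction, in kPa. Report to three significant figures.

Δp ≈ 36.0 kPa

V = 4Q/(πD²) = 4·0.0624/(π·0.299²) = 0.8887 m/s
Re = VD/ν = 0.8887·0.299/9.90×10^-7 = 2.68×10^5 → turbulent
ε/D = 0.0017/299 = 5.69×10^-6
Haaland: f = 0.01469
h_f = f(L/D)V²/(2g) = 0.01469·(1860/0.299)·0.8887²/(2·9.81) = 3.678 m
Δp = ρg·h_f = 998.4·9.81·3.678 = 36.02 kPa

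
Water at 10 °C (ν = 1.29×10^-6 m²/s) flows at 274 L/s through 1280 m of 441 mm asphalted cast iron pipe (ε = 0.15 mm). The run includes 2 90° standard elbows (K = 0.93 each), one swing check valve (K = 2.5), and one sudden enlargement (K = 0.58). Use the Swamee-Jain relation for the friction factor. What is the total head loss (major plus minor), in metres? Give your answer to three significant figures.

V = 4Q/(πD²) = 1.794 m/s; V²/2g = 0.1640 m
Re = 6.13×10^5, ε/D = 3.40×10^-4 → f = 0.01648 (Swamee-Jain)
Major: h_f = f(L/D)·V²/2g = 0.01648·2902·0.1640 = 7.845 m
Minor: ΣK = 4.94; h_m = ΣK·V²/2g = 0.8102 m
Total H_L = 7.845 + 0.8102 = 8.656 m

H_L ≈ 8.66 m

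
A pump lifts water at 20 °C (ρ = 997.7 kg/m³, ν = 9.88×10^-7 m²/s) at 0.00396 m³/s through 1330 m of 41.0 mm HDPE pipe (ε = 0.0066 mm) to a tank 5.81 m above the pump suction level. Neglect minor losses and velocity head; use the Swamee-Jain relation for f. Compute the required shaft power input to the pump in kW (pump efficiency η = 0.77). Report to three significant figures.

P_shaft ≈ 13.9 kW

V = 4Q/(πD²) = 2.999 m/s; Re = 1.24×10^5; ε/D = 1.61×10^-4; f = 0.01811
h_f = f(L/D)V²/2g = 269.4 m
Total head H = z + h_f = 5.81 + 269.4 = 275.2 m
P_hyd = ρgQH = 997.7·9.81·0.00396·275.2 = 10.67 kW
P_shaft = P_hyd/η = 10.67/0.77 = 13.85 kW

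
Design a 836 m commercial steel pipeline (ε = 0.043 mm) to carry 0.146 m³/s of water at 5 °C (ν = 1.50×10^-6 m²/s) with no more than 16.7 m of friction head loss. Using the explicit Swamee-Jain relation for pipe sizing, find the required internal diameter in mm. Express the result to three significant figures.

Swamee-Jain (Type III): D = 0.66·[ε^1.25·(LQ²/(gh_f))^4.75 + ν·Q^9.4·(L/(gh_f))^5.2]^0.04
LQ²/(gh_f) = 0.1088; L/(gh_f) = 5.103
Term 1 = ε^1.25·(…)^4.75 = 9.23×10^-11; Term 2 = ν·Q^9.4·(…)^5.2 = 1.00×10^-10
D = 0.66·(9.23×10^-11 + 1.00×10^-10)^0.04 = 0.2697 m = 270 mm
Check: V = 2.55 m/s, Re = 4.59×10^5, f = 0.01524, h_f = 15.7 m ≈ 16.7 m ✓

D ≈ 270 mm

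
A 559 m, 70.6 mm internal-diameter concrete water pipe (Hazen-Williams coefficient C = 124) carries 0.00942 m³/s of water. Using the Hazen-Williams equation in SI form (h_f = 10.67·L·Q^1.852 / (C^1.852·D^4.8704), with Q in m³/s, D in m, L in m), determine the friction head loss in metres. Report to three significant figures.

h_f ≈ 56.7 m

h_f = 10.67·559·0.00942^1.852 / (124^1.852·0.0706^4.8704) = 56.66 m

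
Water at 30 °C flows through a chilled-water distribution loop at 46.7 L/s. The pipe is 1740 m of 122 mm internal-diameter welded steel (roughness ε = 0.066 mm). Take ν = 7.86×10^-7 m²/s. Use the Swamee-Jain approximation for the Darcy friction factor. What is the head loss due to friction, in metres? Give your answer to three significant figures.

h_f ≈ 207 m

V = 4Q/(πD²) = 4·0.0467/(π·0.122²) = 3.995 m/s
Re = VD/ν = 3.995·0.122/7.86×10^-7 = 6.20×10^5 → turbulent
ε/D = 0.066/122 = 5.41×10^-4
Swamee-Jain: f = 0.01786
h_f = f(L/D)V²/(2g) = 0.01786·(1740/0.122)·3.995²/(2·9.81) = 207.2 m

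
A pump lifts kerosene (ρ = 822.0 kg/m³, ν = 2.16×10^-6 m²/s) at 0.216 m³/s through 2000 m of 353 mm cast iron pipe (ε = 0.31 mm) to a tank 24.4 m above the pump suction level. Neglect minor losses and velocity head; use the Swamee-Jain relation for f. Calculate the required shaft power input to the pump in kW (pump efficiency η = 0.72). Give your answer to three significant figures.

V = 4Q/(πD²) = 2.207 m/s; Re = 3.61×10^5; ε/D = 8.78×10^-4; f = 0.02005
h_f = f(L/D)V²/2g = 28.21 m
Total head H = z + h_f = 24.4 + 28.21 = 52.61 m
P_hyd = ρgQH = 822.0·9.81·0.216·52.61 = 91.63 kW
P_shaft = P_hyd/η = 91.63/0.72 = 127.3 kW

P_shaft ≈ 127 kW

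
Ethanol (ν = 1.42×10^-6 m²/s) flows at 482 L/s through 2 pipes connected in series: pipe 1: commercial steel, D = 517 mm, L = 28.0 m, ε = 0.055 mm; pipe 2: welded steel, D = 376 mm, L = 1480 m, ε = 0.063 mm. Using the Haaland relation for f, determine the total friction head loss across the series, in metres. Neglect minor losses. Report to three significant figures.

H ≈ 53.6 m

Pipe 1: V = 2.296 m/s, Re = 8.36×10^5, ε/D = 1.06×10^-4, f = 0.01362, h_1 = f(L/D)V²/2g = 0.1982 m
Pipe 2: V = 4.341 m/s, Re = 1.15×10^6, ε/D = 1.68×10^-4, f = 0.01411, h_2 = f(L/D)V²/2g = 53.36 m
Series → Q common, losses add: H = Σh = 53.56 m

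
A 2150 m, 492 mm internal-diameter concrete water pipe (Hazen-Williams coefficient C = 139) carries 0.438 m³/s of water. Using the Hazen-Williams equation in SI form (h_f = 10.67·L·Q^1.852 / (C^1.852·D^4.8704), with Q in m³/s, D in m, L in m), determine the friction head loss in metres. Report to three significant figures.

h_f = 10.67·2150·0.438^1.852 / (139^1.852·0.492^4.8704) = 16.90 m

h_f ≈ 16.9 m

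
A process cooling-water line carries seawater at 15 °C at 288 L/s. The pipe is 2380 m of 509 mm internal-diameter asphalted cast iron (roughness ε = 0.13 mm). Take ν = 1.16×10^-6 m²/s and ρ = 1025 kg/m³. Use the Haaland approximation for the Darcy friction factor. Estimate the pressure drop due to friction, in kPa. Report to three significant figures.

Δp ≈ 74.7 kPa

V = 4Q/(πD²) = 4·0.288/(π·0.509²) = 1.415 m/s
Re = VD/ν = 1.415·0.509/1.16×10^-6 = 6.21×10^5 → turbulent
ε/D = 0.13/509 = 2.55×10^-4
Haaland: f = 0.01556
h_f = f(L/D)V²/(2g) = 0.01556·(2380/0.509)·1.415²/(2·9.81) = 7.428 m
Δp = ρg·h_f = 1025·9.81·7.428 = 74.69 kPa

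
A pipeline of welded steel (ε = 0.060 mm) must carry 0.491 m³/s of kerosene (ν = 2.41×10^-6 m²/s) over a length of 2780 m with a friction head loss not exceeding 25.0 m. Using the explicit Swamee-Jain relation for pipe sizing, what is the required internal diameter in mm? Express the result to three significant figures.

D ≈ 509 mm

Swamee-Jain (Type III): D = 0.66·[ε^1.25·(LQ²/(gh_f))^4.75 + ν·Q^9.4·(L/(gh_f))^5.2]^0.04
LQ²/(gh_f) = 2.733; L/(gh_f) = 11.34
Term 1 = ε^1.25·(…)^4.75 = 6.26×10^-4; Term 2 = ν·Q^9.4·(…)^5.2 = 9.15×10^-4
D = 0.66·(6.26×10^-4 + 9.15×10^-4)^0.04 = 0.5094 m = 509 mm
Check: V = 2.41 m/s, Re = 5.09×10^5, f = 0.01464, h_f = 23.6 m ≈ 25.0 m ✓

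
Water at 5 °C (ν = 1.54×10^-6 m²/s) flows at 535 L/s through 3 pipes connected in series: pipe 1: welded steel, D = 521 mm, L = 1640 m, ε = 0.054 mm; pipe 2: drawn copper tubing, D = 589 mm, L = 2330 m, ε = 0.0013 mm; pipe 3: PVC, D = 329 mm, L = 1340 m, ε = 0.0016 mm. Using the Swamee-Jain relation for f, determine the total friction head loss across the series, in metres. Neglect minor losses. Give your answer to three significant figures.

H ≈ 115 m

Pipe 1: V = 2.510 m/s, Re = 8.49×10^5, ε/D = 1.04×10^-4, f = 0.01375, h_1 = f(L/D)V²/2g = 13.89 m
Pipe 2: V = 1.964 m/s, Re = 7.51×10^5, ε/D = 2.21×10^-6, f = 0.01223, h_2 = f(L/D)V²/2g = 9.510 m
Pipe 3: V = 6.293 m/s, Re = 1.34×10^6, ε/D = 4.86×10^-6, f = 0.01120, h_3 = f(L/D)V²/2g = 92.05 m
Series → Q common, losses add: H = Σh = 115.5 m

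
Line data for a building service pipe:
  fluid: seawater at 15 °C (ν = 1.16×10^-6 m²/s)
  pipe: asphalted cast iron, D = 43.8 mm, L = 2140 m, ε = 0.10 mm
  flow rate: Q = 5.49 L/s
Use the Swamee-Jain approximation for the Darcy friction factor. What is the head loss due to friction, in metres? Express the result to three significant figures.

V = 4Q/(πD²) = 4·0.00549/(π·0.0438²) = 3.644 m/s
Re = VD/ν = 3.644·0.0438/1.16×10^-6 = 1.38×10^5 → turbulent
ε/D = 0.10/43.8 = 0.00228
Swamee-Jain: f = 0.02563
h_f = f(L/D)V²/(2g) = 0.02563·(2140/0.0438)·3.644²/(2·9.81) = 847.4 m

h_f ≈ 847 m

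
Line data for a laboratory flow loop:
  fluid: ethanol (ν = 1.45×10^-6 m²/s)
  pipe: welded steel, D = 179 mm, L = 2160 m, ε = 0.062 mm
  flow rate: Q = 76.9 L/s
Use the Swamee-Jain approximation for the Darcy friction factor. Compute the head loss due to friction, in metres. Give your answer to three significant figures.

V = 4Q/(πD²) = 4·0.0769/(π·0.179²) = 3.056 m/s
Re = VD/ν = 3.056·0.179/1.45×10^-6 = 3.77×10^5 → turbulent
ε/D = 0.062/179 = 3.46×10^-4
Swamee-Jain: f = 0.01706
h_f = f(L/D)V²/(2g) = 0.01706·(2160/0.179)·3.056²/(2·9.81) = 97.98 m

h_f ≈ 98.0 m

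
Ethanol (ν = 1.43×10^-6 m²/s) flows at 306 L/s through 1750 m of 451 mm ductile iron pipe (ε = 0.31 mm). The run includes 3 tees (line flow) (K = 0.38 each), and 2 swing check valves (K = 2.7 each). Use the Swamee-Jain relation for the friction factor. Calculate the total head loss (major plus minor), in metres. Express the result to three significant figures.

H_L ≈ 14.8 m

V = 4Q/(πD²) = 1.915 m/s; V²/2g = 0.1870 m
Re = 6.04×10^5, ε/D = 6.87×10^-4 → f = 0.01872 (Swamee-Jain)
Major: h_f = f(L/D)·V²/2g = 0.01872·3880·0.1870 = 13.59 m
Minor: ΣK = 6.54; h_m = ΣK·V²/2g = 1.223 m
Total H_L = 13.59 + 1.223 = 14.81 m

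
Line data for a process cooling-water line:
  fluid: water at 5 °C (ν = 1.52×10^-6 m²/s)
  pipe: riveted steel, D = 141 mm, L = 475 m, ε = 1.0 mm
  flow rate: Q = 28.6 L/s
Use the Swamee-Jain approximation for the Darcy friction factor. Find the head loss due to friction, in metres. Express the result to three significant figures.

V = 4Q/(πD²) = 4·0.0286/(π·0.141²) = 1.832 m/s
Re = VD/ν = 1.832·0.141/1.52×10^-6 = 1.70×10^5 → turbulent
ε/D = 1.0/141 = 0.00709
Swamee-Jain: f = 0.03448
h_f = f(L/D)V²/(2g) = 0.03448·(475/0.141)·1.832²/(2·9.81) = 19.86 m

h_f ≈ 19.9 m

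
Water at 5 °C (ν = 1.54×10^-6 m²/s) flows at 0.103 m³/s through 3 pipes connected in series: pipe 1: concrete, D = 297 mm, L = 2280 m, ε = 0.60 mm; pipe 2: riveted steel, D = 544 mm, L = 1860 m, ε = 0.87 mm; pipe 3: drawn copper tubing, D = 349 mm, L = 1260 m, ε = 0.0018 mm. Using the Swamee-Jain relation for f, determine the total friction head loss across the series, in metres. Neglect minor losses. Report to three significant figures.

Pipe 1: V = 1.487 m/s, Re = 2.87×10^5, ε/D = 0.00202, f = 0.02426, h_1 = f(L/D)V²/2g = 20.98 m
Pipe 2: V = 0.4431 m/s, Re = 1.57×10^5, ε/D = 0.00160, f = 0.02357, h_2 = f(L/D)V²/2g = 0.8066 m
Pipe 3: V = 1.077 m/s, Re = 2.44×10^5, ε/D = 5.16×10^-6, f = 0.01500, h_3 = f(L/D)V²/2g = 3.200 m
Series → Q common, losses add: H = Σh = 24.99 m

H ≈ 25.0 m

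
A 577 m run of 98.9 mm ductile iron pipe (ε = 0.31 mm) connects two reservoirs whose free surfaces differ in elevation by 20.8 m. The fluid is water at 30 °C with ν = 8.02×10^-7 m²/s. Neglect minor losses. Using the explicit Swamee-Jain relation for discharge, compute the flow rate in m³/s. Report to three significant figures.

Swamee-Jain (Type II): Q = -0.965·√(gD⁵h_f/L)·ln[ε/(3.7D) + √(3.17ν²L/(gD³h_f))]
√(gD⁵h_f/L) = √(9.81·0.0989⁵·20.8/577) = 0.001829
ε/(3.7D) = 8.47×10^-4; √(3.17ν²L/(gD³h_f)) = 7.72×10^-5
Q = -0.965·0.001829·ln(9.244×10^-4) = 0.01233 m³/s
Check: V = 1.61 m/s, Re = 1.98×10^5, f = 0.02733, h_f = 20.9 m ≈ 20.8 m ✓

Q ≈ 0.0123 m³/s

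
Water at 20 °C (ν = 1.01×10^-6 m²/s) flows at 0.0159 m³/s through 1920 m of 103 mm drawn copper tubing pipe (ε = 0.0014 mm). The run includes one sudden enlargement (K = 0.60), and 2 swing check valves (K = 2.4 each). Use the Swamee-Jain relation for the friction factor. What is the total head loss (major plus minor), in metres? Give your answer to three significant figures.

H_L ≈ 55.5 m

V = 4Q/(πD²) = 1.908 m/s; V²/2g = 0.1856 m
Re = 1.95×10^5, ε/D = 1.36×10^-5 → f = 0.01574 (Swamee-Jain)
Major: h_f = f(L/D)·V²/2g = 0.01574·18641·0.1856 = 54.45 m
Minor: ΣK = 5.40; h_m = ΣK·V²/2g = 1.002 m
Total H_L = 54.45 + 1.002 = 55.45 m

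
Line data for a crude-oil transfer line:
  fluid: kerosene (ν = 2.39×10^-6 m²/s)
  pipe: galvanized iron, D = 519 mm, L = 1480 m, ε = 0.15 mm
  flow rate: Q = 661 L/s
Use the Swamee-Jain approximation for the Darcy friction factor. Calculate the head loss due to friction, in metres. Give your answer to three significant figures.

V = 4Q/(πD²) = 4·0.661/(π·0.519²) = 3.124 m/s
Re = VD/ν = 3.124·0.519/2.39×10^-6 = 6.78×10^5 → turbulent
ε/D = 0.15/519 = 2.89×10^-4
Swamee-Jain: f = 0.01597
h_f = f(L/D)V²/(2g) = 0.01597·(1480/0.519)·3.124²/(2·9.81) = 22.66 m

h_f ≈ 22.7 m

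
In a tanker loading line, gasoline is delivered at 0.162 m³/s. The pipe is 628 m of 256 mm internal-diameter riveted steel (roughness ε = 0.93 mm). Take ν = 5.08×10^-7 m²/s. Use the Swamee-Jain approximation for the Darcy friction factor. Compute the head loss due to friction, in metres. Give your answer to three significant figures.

V = 4Q/(πD²) = 4·0.162/(π·0.256²) = 3.147 m/s
Re = VD/ν = 3.147·0.256/5.08×10^-7 = 1.59×10^6 → turbulent
ε/D = 0.93/256 = 0.00363
Swamee-Jain: f = 0.02775
h_f = f(L/D)V²/(2g) = 0.02775·(628/0.256)·3.147²/(2·9.81) = 34.37 m

h_f ≈ 34.4 m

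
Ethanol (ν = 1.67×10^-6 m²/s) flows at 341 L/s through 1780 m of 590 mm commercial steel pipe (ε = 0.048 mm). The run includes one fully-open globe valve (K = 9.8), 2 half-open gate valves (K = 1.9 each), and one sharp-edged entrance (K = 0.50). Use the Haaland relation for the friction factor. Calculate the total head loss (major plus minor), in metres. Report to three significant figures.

V = 4Q/(πD²) = 1.247 m/s; V²/2g = 0.07929 m
Re = 4.41×10^5, ε/D = 8.14×10^-5 → f = 0.01428 (Haaland)
Major: h_f = f(L/D)·V²/2g = 0.01428·3017·0.07929 = 3.415 m
Minor: ΣK = 14.1; h_m = ΣK·V²/2g = 1.118 m
Total H_L = 3.415 + 1.118 = 4.533 m

H_L ≈ 4.53 m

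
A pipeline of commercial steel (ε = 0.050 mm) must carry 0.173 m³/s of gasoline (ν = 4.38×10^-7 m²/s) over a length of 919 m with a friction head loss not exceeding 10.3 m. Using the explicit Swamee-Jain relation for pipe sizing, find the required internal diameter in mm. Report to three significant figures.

D ≈ 318 mm

Swamee-Jain (Type III): D = 0.66·[ε^1.25·(LQ²/(gh_f))^4.75 + ν·Q^9.4·(L/(gh_f))^5.2]^0.04
LQ²/(gh_f) = 0.2722; L/(gh_f) = 9.095
Term 1 = ε^1.25·(…)^4.75 = 8.70×10^-9; Term 2 = ν·Q^9.4·(…)^5.2 = 2.92×10^-9
D = 0.66·(8.70×10^-9 + 2.92×10^-9)^0.04 = 0.3178 m = 318 mm
Check: V = 2.18 m/s, Re = 1.58×10^6, f = 0.01391, h_f = 9.75 m ≈ 10.3 m ✓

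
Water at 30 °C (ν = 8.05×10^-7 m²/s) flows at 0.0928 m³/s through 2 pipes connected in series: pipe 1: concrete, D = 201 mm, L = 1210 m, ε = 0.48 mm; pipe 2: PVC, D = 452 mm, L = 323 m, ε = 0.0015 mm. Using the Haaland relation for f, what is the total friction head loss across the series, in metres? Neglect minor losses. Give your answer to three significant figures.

H ≈ 65.3 m

Pipe 1: V = 2.925 m/s, Re = 7.30×10^5, ε/D = 0.00239, f = 0.02481, h_1 = f(L/D)V²/2g = 65.11 m
Pipe 2: V = 0.5783 m/s, Re = 3.25×10^5, ε/D = 3.32×10^-6, f = 0.01416, h_2 = f(L/D)V²/2g = 0.1725 m
Series → Q common, losses add: H = Σh = 65.28 m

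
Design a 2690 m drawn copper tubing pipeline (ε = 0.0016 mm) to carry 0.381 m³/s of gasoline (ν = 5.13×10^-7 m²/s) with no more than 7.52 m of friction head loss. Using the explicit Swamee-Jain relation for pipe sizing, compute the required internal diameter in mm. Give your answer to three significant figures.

D ≈ 544 mm

Swamee-Jain (Type III): D = 0.66·[ε^1.25·(LQ²/(gh_f))^4.75 + ν·Q^9.4·(L/(gh_f))^5.2]^0.04
LQ²/(gh_f) = 5.293; L/(gh_f) = 36.46
Term 1 = ε^1.25·(…)^4.75 = 1.56×10^-4; Term 2 = ν·Q^9.4·(…)^5.2 = 0.00781
D = 0.66·(1.56×10^-4 + 0.00781)^0.04 = 0.5440 m = 544 mm
Check: V = 1.64 m/s, Re = 1.74×10^6, f = 0.01070, h_f = 7.25 m ≈ 7.52 m ✓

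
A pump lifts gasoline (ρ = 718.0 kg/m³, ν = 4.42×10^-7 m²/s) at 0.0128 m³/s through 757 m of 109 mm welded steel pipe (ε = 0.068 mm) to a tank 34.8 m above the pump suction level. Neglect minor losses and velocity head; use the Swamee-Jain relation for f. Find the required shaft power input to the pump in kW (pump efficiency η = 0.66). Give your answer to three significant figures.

V = 4Q/(πD²) = 1.372 m/s; Re = 3.38×10^5; ε/D = 6.24×10^-4; f = 0.01887
h_f = f(L/D)V²/2g = 12.57 m
Total head H = z + h_f = 34.8 + 12.57 = 47.37 m
P_hyd = ρgQH = 718.0·9.81·0.0128·47.37 = 4.271 kW
P_shaft = P_hyd/η = 4.271/0.66 = 6.471 kW

P_shaft ≈ 6.47 kW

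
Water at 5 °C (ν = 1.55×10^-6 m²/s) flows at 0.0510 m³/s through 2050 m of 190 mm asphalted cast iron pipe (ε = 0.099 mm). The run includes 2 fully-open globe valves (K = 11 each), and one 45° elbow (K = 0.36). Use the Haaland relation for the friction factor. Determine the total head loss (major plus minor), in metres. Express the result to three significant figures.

H_L ≈ 36.8 m

V = 4Q/(πD²) = 1.799 m/s; V²/2g = 0.1649 m
Re = 2.20×10^5, ε/D = 5.21×10^-4 → f = 0.01860 (Haaland)
Major: h_f = f(L/D)·V²/2g = 0.01860·10789·0.1649 = 33.09 m
Minor: ΣK = 22.4; h_m = ΣK·V²/2g = 3.687 m
Total H_L = 33.09 + 3.687 = 36.78 m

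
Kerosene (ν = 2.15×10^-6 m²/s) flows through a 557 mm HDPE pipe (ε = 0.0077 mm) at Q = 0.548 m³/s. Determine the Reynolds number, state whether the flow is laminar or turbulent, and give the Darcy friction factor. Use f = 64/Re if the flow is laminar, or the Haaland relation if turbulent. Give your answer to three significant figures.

Re ≈ 5.83×10^5; turbulent; f ≈ 0.0129

V = 4Q/(πD²) = 2.249 m/s
Re = VD/ν = 2.249·0.557/2.15×10^-6 = 5.83×10^5
Re > 4000 → turbulent; ε/D = 1.38×10^-5
Haaland: f = 0.01289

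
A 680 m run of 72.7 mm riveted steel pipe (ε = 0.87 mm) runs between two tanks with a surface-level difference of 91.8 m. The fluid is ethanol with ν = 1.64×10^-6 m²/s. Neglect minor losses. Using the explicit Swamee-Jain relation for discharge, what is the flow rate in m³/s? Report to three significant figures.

Swamee-Jain (Type II): Q = -0.965·√(gD⁵h_f/L)·ln[ε/(3.7D) + √(3.17ν²L/(gD³h_f))]
√(gD⁵h_f/L) = √(9.81·0.0727⁵·91.8/680) = 0.001640
ε/(3.7D) = 0.00323; √(3.17ν²L/(gD³h_f)) = 1.29×10^-4
Q = -0.965·0.001640·ln(0.003364) = 0.009012 m³/s
Check: V = 2.17 m/s, Re = 9.62×10^4, f = 0.04112, h_f = 92.4 m ≈ 91.8 m ✓

Q ≈ 0.00901 m³/s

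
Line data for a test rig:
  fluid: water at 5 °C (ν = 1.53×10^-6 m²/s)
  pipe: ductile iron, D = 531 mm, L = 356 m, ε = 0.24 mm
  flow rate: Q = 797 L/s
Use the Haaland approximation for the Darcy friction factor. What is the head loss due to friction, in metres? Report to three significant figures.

h_f ≈ 7.41 m

V = 4Q/(πD²) = 4·0.797/(π·0.531²) = 3.599 m/s
Re = VD/ν = 3.599·0.531/1.53×10^-6 = 1.25×10^6 → turbulent
ε/D = 0.24/531 = 4.52×10^-4
Haaland: f = 0.01674
h_f = f(L/D)V²/(2g) = 0.01674·(356/0.531)·3.599²/(2·9.81) = 7.410 m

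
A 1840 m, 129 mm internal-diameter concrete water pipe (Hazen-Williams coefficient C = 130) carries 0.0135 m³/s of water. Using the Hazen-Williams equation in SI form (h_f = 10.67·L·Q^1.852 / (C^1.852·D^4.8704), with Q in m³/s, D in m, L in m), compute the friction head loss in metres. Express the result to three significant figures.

h_f ≈ 17.7 m

h_f = 10.67·1840·0.0135^1.852 / (130^1.852·0.129^4.8704) = 17.67 m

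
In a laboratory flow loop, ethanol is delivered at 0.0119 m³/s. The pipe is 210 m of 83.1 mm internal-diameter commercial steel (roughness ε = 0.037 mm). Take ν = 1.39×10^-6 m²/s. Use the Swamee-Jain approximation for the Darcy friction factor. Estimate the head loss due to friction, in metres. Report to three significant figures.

h_f ≈ 12.1 m

V = 4Q/(πD²) = 4·0.0119/(π·0.0831²) = 2.194 m/s
Re = VD/ν = 2.194·0.0831/1.39×10^-6 = 1.31×10^5 → turbulent
ε/D = 0.037/83.1 = 4.45×10^-4
Swamee-Jain: f = 0.01950
h_f = f(L/D)V²/(2g) = 0.01950·(210/0.0831)·2.194²/(2·9.81) = 12.09 m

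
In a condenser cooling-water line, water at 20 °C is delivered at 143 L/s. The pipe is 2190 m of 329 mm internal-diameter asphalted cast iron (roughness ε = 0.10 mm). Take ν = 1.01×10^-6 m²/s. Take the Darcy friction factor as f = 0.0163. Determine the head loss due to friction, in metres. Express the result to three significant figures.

V = 4Q/(πD²) = 4·0.143/(π·0.329²) = 1.682 m/s
h_f = f(L/D)V²/(2g) = 0.01630·(2190/0.329)·1.682²/(2·9.81) = 15.65 m

h_f ≈ 15.6 m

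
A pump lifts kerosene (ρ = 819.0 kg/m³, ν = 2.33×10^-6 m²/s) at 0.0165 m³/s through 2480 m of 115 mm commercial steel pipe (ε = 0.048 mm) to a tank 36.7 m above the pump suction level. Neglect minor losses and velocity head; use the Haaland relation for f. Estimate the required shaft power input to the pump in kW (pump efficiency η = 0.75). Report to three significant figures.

P_shaft ≈ 16.5 kW

V = 4Q/(πD²) = 1.589 m/s; Re = 7.84×10^4; ε/D = 4.17×10^-4; f = 0.02042
h_f = f(L/D)V²/2g = 56.64 m
Total head H = z + h_f = 36.7 + 56.64 = 93.34 m
P_hyd = ρgQH = 819.0·9.81·0.0165·93.34 = 12.37 kW
P_shaft = P_hyd/η = 12.37/0.75 = 16.50 kW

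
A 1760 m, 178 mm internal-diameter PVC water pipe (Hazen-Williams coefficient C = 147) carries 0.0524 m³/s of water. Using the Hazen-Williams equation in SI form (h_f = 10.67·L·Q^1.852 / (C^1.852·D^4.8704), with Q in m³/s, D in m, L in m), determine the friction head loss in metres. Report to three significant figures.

h_f = 10.67·1760·0.0524^1.852 / (147^1.852·0.178^4.8704) = 34.57 m

h_f ≈ 34.6 m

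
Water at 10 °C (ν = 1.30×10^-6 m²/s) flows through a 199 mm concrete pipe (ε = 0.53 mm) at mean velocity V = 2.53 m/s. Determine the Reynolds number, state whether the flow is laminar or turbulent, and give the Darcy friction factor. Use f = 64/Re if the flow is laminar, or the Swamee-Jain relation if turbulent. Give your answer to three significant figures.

Re ≈ 3.87×10^5; turbulent; f ≈ 0.0258

Re = VD/ν = 2.530·0.199/1.30×10^-6 = 3.87×10^5
Re > 4000 → turbulent; ε/D = 0.00266
Swamee-Jain: f = 0.02582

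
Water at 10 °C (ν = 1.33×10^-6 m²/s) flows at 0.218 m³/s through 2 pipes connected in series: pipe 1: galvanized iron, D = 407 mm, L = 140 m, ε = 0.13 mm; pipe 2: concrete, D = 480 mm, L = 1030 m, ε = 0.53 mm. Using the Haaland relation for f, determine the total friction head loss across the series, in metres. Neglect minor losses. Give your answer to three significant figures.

Pipe 1: V = 1.676 m/s, Re = 5.13×10^5, ε/D = 3.19×10^-4, f = 0.01628, h_1 = f(L/D)V²/2g = 0.8016 m
Pipe 2: V = 1.205 m/s, Re = 4.35×10^5, ε/D = 0.00110, f = 0.02072, h_2 = f(L/D)V²/2g = 3.288 m
Series → Q common, losses add: H = Σh = 4.090 m

H ≈ 4.09 m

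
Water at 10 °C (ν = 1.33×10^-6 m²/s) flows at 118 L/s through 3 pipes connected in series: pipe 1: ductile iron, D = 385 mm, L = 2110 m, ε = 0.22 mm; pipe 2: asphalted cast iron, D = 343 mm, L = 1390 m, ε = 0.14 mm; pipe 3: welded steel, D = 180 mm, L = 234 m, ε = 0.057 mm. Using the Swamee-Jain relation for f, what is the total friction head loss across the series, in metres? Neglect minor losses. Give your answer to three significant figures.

H ≈ 34.5 m

Pipe 1: V = 1.014 m/s, Re = 2.93×10^5, ε/D = 5.71×10^-4, f = 0.01875, h_1 = f(L/D)V²/2g = 5.382 m
Pipe 2: V = 1.277 m/s, Re = 3.29×10^5, ε/D = 4.08×10^-4, f = 0.01765, h_2 = f(L/D)V²/2g = 5.946 m
Pipe 3: V = 4.637 m/s, Re = 6.28×10^5, ε/D = 3.17×10^-4, f = 0.01627, h_3 = f(L/D)V²/2g = 23.18 m
Series → Q common, losses add: H = Σh = 34.51 m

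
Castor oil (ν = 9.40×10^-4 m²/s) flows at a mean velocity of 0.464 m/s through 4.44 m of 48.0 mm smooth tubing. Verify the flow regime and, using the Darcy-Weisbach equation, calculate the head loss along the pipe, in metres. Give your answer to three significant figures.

Re = VD/ν = 0.464·0.04800/9.40×10^-4 = 23.7 → laminar (Re < 2300)
f = 64/Re = 2.701
h_f = f(L/D)V²/(2g) = 2.701·(4.44/0.04800)·0.464²/(2·9.81) = 2.742 m

h_f ≈ 2.74 m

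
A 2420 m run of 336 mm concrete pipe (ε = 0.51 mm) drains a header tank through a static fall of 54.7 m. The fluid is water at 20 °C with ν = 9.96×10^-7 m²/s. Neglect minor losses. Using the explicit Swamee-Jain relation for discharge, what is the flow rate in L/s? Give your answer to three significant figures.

Swamee-Jain (Type II): Q = -0.965·√(gD⁵h_f/L)·ln[ε/(3.7D) + √(3.17ν²L/(gD³h_f))]
√(gD⁵h_f/L) = √(9.81·0.336⁵·54.7/2420) = 0.03082
ε/(3.7D) = 4.10×10^-4; √(3.17ν²L/(gD³h_f)) = 1.93×10^-5
Q = -0.965·0.03082·ln(4.296×10^-4) = 0.2305 m³/s
Check: V = 2.60 m/s, Re = 8.77×10^5, f = 0.02214, h_f = 54.9 m ≈ 54.7 m ✓

Q ≈ 231 L/s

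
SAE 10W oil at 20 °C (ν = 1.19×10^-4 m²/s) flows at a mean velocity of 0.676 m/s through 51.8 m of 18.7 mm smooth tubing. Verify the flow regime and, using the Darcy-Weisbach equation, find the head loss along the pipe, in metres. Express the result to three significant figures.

h_f ≈ 38.9 m

Re = VD/ν = 0.676·0.01870/1.19×10^-4 = 106 → laminar (Re < 2300)
f = 64/Re = 0.6025
h_f = f(L/D)V²/(2g) = 0.6025·(51.8/0.01870)·0.676²/(2·9.81) = 38.87 m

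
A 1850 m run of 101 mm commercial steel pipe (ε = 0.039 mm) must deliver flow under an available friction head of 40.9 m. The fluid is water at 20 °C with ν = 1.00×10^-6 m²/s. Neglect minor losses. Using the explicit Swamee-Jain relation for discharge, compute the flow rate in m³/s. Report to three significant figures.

Q ≈ 0.0122 m³/s

Swamee-Jain (Type II): Q = -0.965·√(gD⁵h_f/L)·ln[ε/(3.7D) + √(3.17ν²L/(gD³h_f))]
√(gD⁵h_f/L) = √(9.81·0.101⁵·40.9/1850) = 0.001510
ε/(3.7D) = 1.04×10^-4; √(3.17ν²L/(gD³h_f)) = 1.19×10^-4
Q = -0.965·0.001510·ln(2.235×10^-4) = 0.01225 m³/s
Check: V = 1.53 m/s, Re = 1.54×10^5, f = 0.01883, h_f = 41.1 m ≈ 40.9 m ✓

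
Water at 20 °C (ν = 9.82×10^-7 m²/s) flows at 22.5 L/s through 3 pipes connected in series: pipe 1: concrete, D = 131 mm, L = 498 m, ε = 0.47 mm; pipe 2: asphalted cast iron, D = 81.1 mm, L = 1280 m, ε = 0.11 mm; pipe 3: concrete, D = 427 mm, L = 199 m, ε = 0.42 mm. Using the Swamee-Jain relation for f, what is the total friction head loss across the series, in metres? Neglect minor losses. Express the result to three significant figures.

Pipe 1: V = 1.669 m/s, Re = 2.23×10^5, ε/D = 0.00359, f = 0.02824, h_1 = f(L/D)V²/2g = 15.25 m
Pipe 2: V = 4.356 m/s, Re = 3.60×10^5, ε/D = 0.00136, f = 0.02198, h_2 = f(L/D)V²/2g = 335.4 m
Pipe 3: V = 0.1571 m/s, Re = 6.83×10^4, ε/D = 9.84×10^-4, f = 0.02320, h_3 = f(L/D)V²/2g = 0.01360 m
Series → Q common, losses add: H = Σh = 350.7 m

H ≈ 351 m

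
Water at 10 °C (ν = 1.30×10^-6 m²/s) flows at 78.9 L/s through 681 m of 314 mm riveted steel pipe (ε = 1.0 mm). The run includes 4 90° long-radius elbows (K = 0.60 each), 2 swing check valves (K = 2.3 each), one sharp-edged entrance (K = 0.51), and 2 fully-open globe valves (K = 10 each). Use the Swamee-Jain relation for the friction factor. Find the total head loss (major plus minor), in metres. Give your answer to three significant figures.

V = 4Q/(πD²) = 1.019 m/s; V²/2g = 0.05291 m
Re = 2.46×10^5, ε/D = 0.00318 → f = 0.02730 (Swamee-Jain)
Major: h_f = f(L/D)·V²/2g = 0.02730·2169·0.05291 = 3.133 m
Minor: ΣK = 27.5; h_m = ΣK·V²/2g = 1.456 m
Total H_L = 3.133 + 1.456 = 4.588 m

H_L ≈ 4.59 m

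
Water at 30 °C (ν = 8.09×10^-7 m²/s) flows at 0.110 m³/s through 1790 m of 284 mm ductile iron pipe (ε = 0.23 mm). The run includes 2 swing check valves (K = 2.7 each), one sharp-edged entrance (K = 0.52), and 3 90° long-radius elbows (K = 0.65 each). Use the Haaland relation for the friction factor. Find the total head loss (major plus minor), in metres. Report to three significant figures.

H_L ≈ 19.8 m

V = 4Q/(πD²) = 1.736 m/s; V²/2g = 0.1537 m
Re = 6.10×10^5, ε/D = 8.10×10^-4 → f = 0.01920 (Haaland)
Major: h_f = f(L/D)·V²/2g = 0.01920·6303·0.1537 = 18.60 m
Minor: ΣK = 7.87; h_m = ΣK·V²/2g = 1.210 m
Total H_L = 18.60 + 1.210 = 19.81 m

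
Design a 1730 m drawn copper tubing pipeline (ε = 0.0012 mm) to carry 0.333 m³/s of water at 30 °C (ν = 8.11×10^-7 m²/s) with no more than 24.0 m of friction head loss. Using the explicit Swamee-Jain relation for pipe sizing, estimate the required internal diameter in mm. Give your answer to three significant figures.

D ≈ 377 mm

Swamee-Jain (Type III): D = 0.66·[ε^1.25·(LQ²/(gh_f))^4.75 + ν·Q^9.4·(L/(gh_f))^5.2]^0.04
LQ²/(gh_f) = 0.8148; L/(gh_f) = 7.348
Term 1 = ε^1.25·(…)^4.75 = 1.50×10^-8; Term 2 = ν·Q^9.4·(…)^5.2 = 8.40×10^-7
D = 0.66·(1.50×10^-8 + 8.40×10^-7)^0.04 = 0.3774 m = 377 mm
Check: V = 2.98 m/s, Re = 1.39×10^6, f = 0.01109, h_f = 23.0 m ≈ 24.0 m ✓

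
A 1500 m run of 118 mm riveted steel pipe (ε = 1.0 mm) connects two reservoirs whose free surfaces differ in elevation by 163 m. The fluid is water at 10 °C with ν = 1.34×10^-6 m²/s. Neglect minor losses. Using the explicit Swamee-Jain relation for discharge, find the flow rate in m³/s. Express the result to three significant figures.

Q ≈ 0.0289 m³/s

Swamee-Jain (Type II): Q = -0.965·√(gD⁵h_f/L)·ln[ε/(3.7D) + √(3.17ν²L/(gD³h_f))]
√(gD⁵h_f/L) = √(9.81·0.118⁵·163/1500) = 0.004938
ε/(3.7D) = 0.00229; √(3.17ν²L/(gD³h_f)) = 5.70×10^-5
Q = -0.965·0.004938·ln(0.002347) = 0.02885 m³/s
Check: V = 2.64 m/s, Re = 2.32×10^5, f = 0.03630, h_f = 164 m ≈ 163 m ✓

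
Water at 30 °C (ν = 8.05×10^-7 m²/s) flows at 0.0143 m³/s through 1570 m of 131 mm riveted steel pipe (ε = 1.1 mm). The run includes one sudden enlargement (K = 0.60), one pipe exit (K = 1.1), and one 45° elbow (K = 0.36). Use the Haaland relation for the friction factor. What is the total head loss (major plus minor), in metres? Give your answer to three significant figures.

V = 4Q/(πD²) = 1.061 m/s; V²/2g = 0.05737 m
Re = 1.73×10^5, ε/D = 0.00840 → f = 0.03619 (Haaland)
Major: h_f = f(L/D)·V²/2g = 0.03619·11985·0.05737 = 24.89 m
Minor: ΣK = 2.06; h_m = ΣK·V²/2g = 0.1182 m
Total H_L = 24.89 + 0.1182 = 25.00 m

H_L ≈ 25.0 m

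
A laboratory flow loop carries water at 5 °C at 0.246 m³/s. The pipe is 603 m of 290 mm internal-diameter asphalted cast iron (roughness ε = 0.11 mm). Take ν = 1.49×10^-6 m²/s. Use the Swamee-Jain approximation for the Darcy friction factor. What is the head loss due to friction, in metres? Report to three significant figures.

V = 4Q/(πD²) = 4·0.246/(π·0.290²) = 3.724 m/s
Re = VD/ν = 3.724·0.290/1.49×10^-6 = 7.25×10^5 → turbulent
ε/D = 0.11/290 = 3.79×10^-4
Swamee-Jain: f = 0.01664
h_f = f(L/D)V²/(2g) = 0.01664·(603/0.290)·3.724²/(2·9.81) = 24.46 m

h_f ≈ 24.5 m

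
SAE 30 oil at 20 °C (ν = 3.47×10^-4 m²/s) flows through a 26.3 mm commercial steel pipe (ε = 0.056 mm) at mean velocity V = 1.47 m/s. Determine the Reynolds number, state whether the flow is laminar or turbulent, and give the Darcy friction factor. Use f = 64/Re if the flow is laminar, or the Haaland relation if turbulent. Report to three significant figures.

Re ≈ 111; laminar; f = 64/Re ≈ 0.574

Re = VD/ν = 1.470·0.0263/3.47×10^-4 = 111
Re < 2300 → laminar → f = 64/Re = 0.5744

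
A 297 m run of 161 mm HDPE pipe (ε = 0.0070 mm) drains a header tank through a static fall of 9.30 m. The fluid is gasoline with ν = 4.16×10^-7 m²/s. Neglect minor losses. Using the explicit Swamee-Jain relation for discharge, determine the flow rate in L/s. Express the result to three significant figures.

Swamee-Jain (Type II): Q = -0.965·√(gD⁵h_f/L)·ln[ε/(3.7D) + √(3.17ν²L/(gD³h_f))]
√(gD⁵h_f/L) = √(9.81·0.161⁵·9.30/297) = 0.005765
ε/(3.7D) = 1.18×10^-5; √(3.17ν²L/(gD³h_f)) = 2.07×10^-5
Q = -0.965·0.005765·ln(3.244×10^-5) = 0.05750 m³/s
Check: V = 2.82 m/s, Re = 1.09×10^6, f = 0.01244, h_f = 9.33 m ≈ 9.30 m ✓

Q ≈ 57.5 L/s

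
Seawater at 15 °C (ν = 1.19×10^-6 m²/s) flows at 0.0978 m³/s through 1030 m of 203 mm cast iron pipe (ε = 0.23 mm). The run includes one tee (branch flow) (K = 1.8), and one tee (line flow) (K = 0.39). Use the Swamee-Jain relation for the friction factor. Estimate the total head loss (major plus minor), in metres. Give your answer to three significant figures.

V = 4Q/(πD²) = 3.022 m/s; V²/2g = 0.4654 m
Re = 5.15×10^5, ε/D = 0.00113 → f = 0.02090 (Swamee-Jain)
Major: h_f = f(L/D)·V²/2g = 0.02090·5074·0.4654 = 49.35 m
Minor: ΣK = 2.19; h_m = ΣK·V²/2g = 1.019 m
Total H_L = 49.35 + 1.019 = 50.36 m

H_L ≈ 50.4 m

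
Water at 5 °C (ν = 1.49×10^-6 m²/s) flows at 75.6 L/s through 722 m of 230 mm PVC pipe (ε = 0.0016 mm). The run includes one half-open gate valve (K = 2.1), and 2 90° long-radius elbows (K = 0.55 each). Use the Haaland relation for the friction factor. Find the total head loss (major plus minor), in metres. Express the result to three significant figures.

H_L ≈ 8.26 m

V = 4Q/(πD²) = 1.820 m/s; V²/2g = 0.1688 m
Re = 2.81×10^5, ε/D = 6.96×10^-6 → f = 0.01457 (Haaland)
Major: h_f = f(L/D)·V²/2g = 0.01457·3139·0.1688 = 7.720 m
Minor: ΣK = 3.20; h_m = ΣK·V²/2g = 0.5400 m
Total H_L = 7.720 + 0.5400 = 8.260 m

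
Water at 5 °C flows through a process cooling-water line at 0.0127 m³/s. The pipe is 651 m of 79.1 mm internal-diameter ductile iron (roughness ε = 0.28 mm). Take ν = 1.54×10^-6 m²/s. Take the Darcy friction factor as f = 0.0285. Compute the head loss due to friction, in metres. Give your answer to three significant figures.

V = 4Q/(πD²) = 4·0.0127/(π·0.0791²) = 2.584 m/s
h_f = f(L/D)V²/(2g) = 0.02850·(651/0.0791)·2.584²/(2·9.81) = 79.85 m

h_f ≈ 79.8 m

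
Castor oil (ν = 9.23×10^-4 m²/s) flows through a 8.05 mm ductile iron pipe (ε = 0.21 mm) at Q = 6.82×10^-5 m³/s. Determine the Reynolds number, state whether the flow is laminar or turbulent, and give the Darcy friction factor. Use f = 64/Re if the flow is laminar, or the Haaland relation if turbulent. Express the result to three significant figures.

Re ≈ 11.7; laminar; f = 64/Re ≈ 5.48

V = 4Q/(πD²) = 1.340 m/s
Re = VD/ν = 1.340·0.00805/9.23×10^-4 = 11.7
Re < 2300 → laminar → f = 64/Re = 5.476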